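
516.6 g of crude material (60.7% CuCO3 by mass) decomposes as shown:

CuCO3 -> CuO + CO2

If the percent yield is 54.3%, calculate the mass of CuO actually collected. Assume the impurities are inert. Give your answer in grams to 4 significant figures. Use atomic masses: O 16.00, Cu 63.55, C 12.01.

109.6 g

Pure CuCO3 available = 516.6 g × 0.607 = 313.58 g.
M(CuCO3) = 63.55 + 12.01 + 3(16.00) = 123.56 g/mol.
M(CuO) = 63.55 + 16.00 = 79.55 g/mol.
n(CuCO3) = 313.58 g / 123.56 g/mol = 2.5378 mol.
From the equation the CuCO3:CuO mole ratio is 1:1, so n(CuO) = 2.5378 × 1/1 = 2.5378 mol.
Mass of CuO = 2.5378 mol × 79.55 g/mol = 201.89 g.
Actual mass collected = 201.89 g × 0.543 = 109.62 g.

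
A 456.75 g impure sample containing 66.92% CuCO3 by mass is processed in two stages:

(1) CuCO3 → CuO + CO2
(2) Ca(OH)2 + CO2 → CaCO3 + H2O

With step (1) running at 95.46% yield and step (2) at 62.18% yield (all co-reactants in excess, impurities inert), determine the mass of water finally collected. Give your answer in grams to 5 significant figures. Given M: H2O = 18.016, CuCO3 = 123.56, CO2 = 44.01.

Pure CuCO3 = 456.75 × 0.6692 = 305.657 g.
n(CuCO3) = 305.657 / 123.56 = 2.47375 mol.
Step 1 (CuCO3:CO2 = 1:1): theoretical n(CO2) = 2.47375 mol; at 95.46% yield, n(CO2) = 2.36145 mol.
Step 2 (CO2:H2O = 1:1): theoretical n(H2O) = 2.36145 mol, so theoretical mass = 2.36145 × 18.016 = 42.5438 g.
At 62.18% yield, actual mass of H2O = 42.5438 × 0.6218 = 26.4537 g.

26.454 g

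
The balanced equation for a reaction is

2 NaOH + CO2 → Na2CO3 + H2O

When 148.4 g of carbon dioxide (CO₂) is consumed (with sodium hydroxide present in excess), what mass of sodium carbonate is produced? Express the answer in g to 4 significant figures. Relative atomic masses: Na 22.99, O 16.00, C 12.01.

357.4 g

M(CO2) = 12.01 + 2(16.00) = 44.01 g/mol.
M(Na2CO3) = 2(22.99) + 12.01 + 3(16.00) = 105.99 g/mol.
n(CO2) = 148.40 g / 44.01 g/mol = 3.3720 mol.
From the equation the CO2:Na2CO3 mole ratio is 1:1, so n(Na2CO3) = 3.3720 × 1/1 = 3.3720 mol.
Mass of Na2CO3 = 3.3720 mol × 105.99 g/mol = 357.39 g.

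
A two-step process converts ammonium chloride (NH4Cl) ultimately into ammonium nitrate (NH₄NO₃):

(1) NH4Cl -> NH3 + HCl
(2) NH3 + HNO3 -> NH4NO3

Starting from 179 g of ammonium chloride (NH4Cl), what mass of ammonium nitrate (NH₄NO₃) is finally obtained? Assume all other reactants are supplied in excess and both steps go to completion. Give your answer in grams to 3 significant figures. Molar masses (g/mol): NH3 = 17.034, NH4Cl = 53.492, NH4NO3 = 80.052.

n(NH4Cl) = 179.0 / 53.492 = 3.346 mol.
Step 1 gives a 1:1 ratio of NH4Cl to NH3, so n(NH3) = 3.346 mol.
In step 2 the NH3:NH4NO3 ratio is 1:1, so n(NH4NO3) = 3.346 mol.
Mass of NH4NO3 = 3.346 × 80.052 = 267.9 g.

268 g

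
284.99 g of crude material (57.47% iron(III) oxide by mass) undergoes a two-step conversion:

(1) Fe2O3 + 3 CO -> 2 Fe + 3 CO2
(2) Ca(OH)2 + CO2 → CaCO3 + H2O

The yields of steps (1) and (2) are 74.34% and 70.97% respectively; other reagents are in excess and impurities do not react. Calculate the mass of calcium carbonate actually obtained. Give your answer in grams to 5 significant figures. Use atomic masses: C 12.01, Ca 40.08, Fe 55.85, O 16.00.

Pure Fe2O3 = 284.99 × 0.5747 = 163.784 g.
M(Fe2O3) = 2(55.85) + 3(16.00) = 159.70 g/mol.
M(CaCO3) = 40.08 + 12.01 + 3(16.00) = 100.09 g/mol.
n(Fe2O3) = 163.784 / 159.70 = 1.02557 mol.
Step 1 (Fe2O3:CO2 = 1:3): theoretical n(CO2) = 3.07671 mol; at 74.34% yield, n(CO2) = 2.28723 mol.
Step 2 (CO2:CaCO3 = 1:1): theoretical n(CaCO3) = 2.28723 mol, so theoretical mass = 2.28723 × 100.09 = 228.929 g.
At 70.97% yield, actual mass of CaCO3 = 228.929 × 0.7097 = 162.471 g.

162.47 g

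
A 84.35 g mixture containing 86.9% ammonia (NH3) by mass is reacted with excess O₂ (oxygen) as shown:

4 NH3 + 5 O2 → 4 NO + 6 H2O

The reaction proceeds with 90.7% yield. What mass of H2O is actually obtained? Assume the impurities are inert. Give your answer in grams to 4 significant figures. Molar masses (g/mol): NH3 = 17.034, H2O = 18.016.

105.5 g

Pure NH3 available = 84.35 g × 0.869 = 73.300 g.
n(NH3) = 73.300 g / 17.034 g/mol = 4.3032 mol.
From the equation the NH3:H2O mole ratio is 4:6, so n(H2O) = 4.3032 × 6/4 = 6.4548 mol.
Mass of H2O = 6.4548 mol × 18.016 g/mol = 116.29 g.
Actual mass collected = 116.29 g × 0.907 = 105.47 g.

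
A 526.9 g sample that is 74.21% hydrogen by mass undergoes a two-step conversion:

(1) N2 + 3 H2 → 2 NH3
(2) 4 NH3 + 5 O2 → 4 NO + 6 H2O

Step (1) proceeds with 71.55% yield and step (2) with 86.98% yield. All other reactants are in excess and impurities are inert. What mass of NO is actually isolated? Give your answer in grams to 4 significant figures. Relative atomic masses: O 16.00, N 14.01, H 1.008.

2415 g

Pure H2 = 526.9 × 0.7421 = 391.01 g.
M(H2) = 2(1.008) = 2.016 g/mol.
M(NO) = 14.01 + 16.00 = 30.01 g/mol.
n(H2) = 391.01 / 2.016 = 193.95 mol.
Step 1 (H2:NH3 = 3:2): theoretical n(NH3) = 129.30 mol; at 71.55% yield, n(NH3) = 92.516 mol.
Step 2 (NH3:NO = 4:4): theoretical n(NO) = 92.516 mol, so theoretical mass = 92.516 × 30.01 = 2776.4 g.
At 86.98% yield, actual mass of NO = 2776.4 × 0.8698 = 2414.9 g.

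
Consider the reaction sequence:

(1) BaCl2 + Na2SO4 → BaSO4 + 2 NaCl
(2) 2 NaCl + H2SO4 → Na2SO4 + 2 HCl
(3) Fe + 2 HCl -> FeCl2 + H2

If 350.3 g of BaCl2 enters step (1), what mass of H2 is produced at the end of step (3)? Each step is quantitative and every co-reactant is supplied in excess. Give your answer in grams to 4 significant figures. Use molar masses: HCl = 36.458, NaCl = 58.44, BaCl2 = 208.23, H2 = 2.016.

3.391 g

n(BaCl2) = 350.3 / 208.23 = 1.6823 mol.
Reaction (1): BaCl2→NaCl ratio 1:2 ⇒ n(NaCl) = 3.3645 mol.
Reaction (2): NaCl→HCl ratio 2:2 ⇒ n(HCl) = 3.3645 mol.
Reaction (3): HCl→H2 ratio 2:1 ⇒ n(H2) = 1.6823 mol.
Mass of H2 = 1.6823 × 2.016 = 3.3915 g.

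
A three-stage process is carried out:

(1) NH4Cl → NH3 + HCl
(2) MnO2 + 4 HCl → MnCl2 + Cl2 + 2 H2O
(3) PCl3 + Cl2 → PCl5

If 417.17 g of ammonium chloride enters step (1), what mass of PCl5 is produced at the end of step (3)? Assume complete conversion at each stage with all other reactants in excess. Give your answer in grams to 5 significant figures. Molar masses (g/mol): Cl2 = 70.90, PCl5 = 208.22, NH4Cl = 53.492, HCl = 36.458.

n(NH4Cl) = 417.17 / 53.492 = 7.79874 mol.
Reaction (1): NH4Cl→HCl ratio 1:1 ⇒ n(HCl) = 7.79874 mol.
Reaction (2): HCl→Cl2 ratio 4:1 ⇒ n(Cl2) = 1.94968 mol.
Reaction (3): Cl2→PCl5 ratio 1:1 ⇒ n(PCl5) = 1.94968 mol.
Mass of PCl5 = 1.94968 × 208.22 = 405.963 g.

405.96 g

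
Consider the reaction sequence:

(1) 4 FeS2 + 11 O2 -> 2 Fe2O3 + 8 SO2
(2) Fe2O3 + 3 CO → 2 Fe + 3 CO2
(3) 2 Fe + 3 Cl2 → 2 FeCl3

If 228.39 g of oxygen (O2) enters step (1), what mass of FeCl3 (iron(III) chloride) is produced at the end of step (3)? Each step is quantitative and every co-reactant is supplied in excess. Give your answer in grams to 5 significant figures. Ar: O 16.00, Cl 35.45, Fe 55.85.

M(O2) = 2(16.00) = 32.00 g/mol.
M(FeCl3) = 55.85 + 3(35.45) = 162.20 g/mol.
n(O2) = 228.39 / 32.00 = 7.13719 mol.
Reaction (1): O2→Fe2O3 ratio 11:2 ⇒ n(Fe2O3) = 1.29767 mol.
Reaction (2): Fe2O3→Fe ratio 1:2 ⇒ n(Fe) = 2.59534 mol.
Reaction (3): Fe→FeCl3 ratio 2:2 ⇒ n(FeCl3) = 2.59534 mol.
Mass of FeCl3 = 2.59534 × 162.20 = 420.964 g.

420.96 g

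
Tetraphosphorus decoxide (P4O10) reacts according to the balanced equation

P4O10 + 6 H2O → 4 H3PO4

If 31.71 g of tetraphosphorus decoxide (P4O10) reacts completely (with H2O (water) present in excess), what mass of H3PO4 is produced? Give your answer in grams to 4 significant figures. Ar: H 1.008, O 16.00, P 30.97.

43.78 g

M(P4O10) = 4(30.97) + 10(16.00) = 283.88 g/mol.
M(H3PO4) = 3(1.008) + 30.97 + 4(16.00) = 97.994 g/mol.
n(P4O10) = 31.710 g / 283.88 g/mol = 0.11170 mol.
From the equation the P4O10:H3PO4 mole ratio is 1:4, so n(H3PO4) = 0.11170 × 4/1 = 0.44681 mol.
Mass of H3PO4 = 0.44681 mol × 97.994 g/mol = 43.785 g.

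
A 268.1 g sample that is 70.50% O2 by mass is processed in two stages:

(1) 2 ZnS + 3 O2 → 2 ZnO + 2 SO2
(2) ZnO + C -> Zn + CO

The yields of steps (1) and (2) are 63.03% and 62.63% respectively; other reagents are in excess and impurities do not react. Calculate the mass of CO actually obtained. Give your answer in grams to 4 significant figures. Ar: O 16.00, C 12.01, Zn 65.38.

Pure O2 = 268.1 × 0.7050 = 189.01 g.
M(O2) = 2(16.00) = 32.00 g/mol.
M(CO) = 12.01 + 16.00 = 28.01 g/mol.
n(O2) = 189.01 / 32.00 = 5.9066 mol.
Step 1 (O2:ZnO = 3:2): theoretical n(ZnO) = 3.9377 mol; at 63.03% yield, n(ZnO) = 2.4819 mol.
Step 2 (ZnO:CO = 1:1): theoretical n(CO) = 2.4819 mol, so theoretical mass = 2.4819 × 28.01 = 69.519 g.
At 62.63% yield, actual mass of CO = 69.519 × 0.6263 = 43.540 g.

43.54 g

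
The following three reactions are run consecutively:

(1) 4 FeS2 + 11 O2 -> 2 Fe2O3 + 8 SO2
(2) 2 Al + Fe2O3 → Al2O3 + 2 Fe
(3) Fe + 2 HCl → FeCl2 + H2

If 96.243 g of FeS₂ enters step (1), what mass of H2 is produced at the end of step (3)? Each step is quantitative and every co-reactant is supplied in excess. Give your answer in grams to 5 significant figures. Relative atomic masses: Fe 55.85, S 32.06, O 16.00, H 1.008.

1.6173 g

M(FeS2) = 55.85 + 2(32.06) = 119.97 g/mol.
M(H2) = 2(1.008) = 2.016 g/mol.
n(FeS2) = 96.243 / 119.97 = 0.802226 mol.
Reaction (1): FeS2→Fe2O3 ratio 4:2 ⇒ n(Fe2O3) = 0.401113 mol.
Reaction (2): Fe2O3→Fe ratio 1:2 ⇒ n(Fe) = 0.802226 mol.
Reaction (3): Fe→H2 ratio 1:1 ⇒ n(H2) = 0.802226 mol.
Mass of H2 = 0.802226 × 2.016 = 1.61729 g.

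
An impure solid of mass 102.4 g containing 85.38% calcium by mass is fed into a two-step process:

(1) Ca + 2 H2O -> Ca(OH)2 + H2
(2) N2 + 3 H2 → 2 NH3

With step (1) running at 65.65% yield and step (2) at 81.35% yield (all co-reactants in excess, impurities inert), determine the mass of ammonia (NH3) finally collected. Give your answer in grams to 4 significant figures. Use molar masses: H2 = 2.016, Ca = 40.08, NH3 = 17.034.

Pure Ca = 102.4 × 0.8538 = 87.429 g.
n(Ca) = 87.429 / 40.08 = 2.1814 mol.
Step 1 (Ca:H2 = 1:1): theoretical n(H2) = 2.1814 mol; at 65.65% yield, n(H2) = 1.4321 mol.
Step 2 (H2:NH3 = 3:2): theoretical n(NH3) = 0.95471 mol, so theoretical mass = 0.95471 × 17.034 = 16.263 g.
At 81.35% yield, actual mass of NH3 = 16.263 × 0.8135 = 13.230 g.

13.23 g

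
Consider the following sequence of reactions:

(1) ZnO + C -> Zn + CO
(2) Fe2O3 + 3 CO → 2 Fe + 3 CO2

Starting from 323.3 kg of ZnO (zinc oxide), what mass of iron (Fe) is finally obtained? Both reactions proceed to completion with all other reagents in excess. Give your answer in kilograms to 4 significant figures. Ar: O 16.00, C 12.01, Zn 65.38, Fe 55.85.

147.9 kg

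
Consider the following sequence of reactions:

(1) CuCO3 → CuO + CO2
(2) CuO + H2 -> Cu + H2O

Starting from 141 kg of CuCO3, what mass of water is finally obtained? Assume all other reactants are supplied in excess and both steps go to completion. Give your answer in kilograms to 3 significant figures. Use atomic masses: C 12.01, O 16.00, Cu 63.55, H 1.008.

20.6 kg

M(CuCO3) = 63.55 + 12.01 + 3(16.00) = 123.56 g/mol.
M(H2O) = 2(1.008) + 16.00 = 18.016 g/mol.
141 kg = 141000 g.
n(CuCO3) = 141000 / 123.56 = 1141 mol.
Step 1 gives a 1:1 ratio of CuCO3 to CuO, so n(CuO) = 1141 mol.
In step 2 the CuO:H2O ratio is 1:1, so n(H2O) = 1141 mol.
Mass of H2O = 1141 × 18.016 = 20560 g = 20.6 kg.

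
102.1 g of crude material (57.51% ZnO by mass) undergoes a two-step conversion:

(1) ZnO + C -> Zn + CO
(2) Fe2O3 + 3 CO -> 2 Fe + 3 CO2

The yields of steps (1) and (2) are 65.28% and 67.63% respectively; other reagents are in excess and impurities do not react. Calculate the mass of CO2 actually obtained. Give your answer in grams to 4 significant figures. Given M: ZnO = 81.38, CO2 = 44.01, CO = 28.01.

Pure ZnO = 102.1 × 0.5751 = 58.718 g.
n(ZnO) = 58.718 / 81.38 = 0.72153 mol.
Step 1 (ZnO:CO = 1:1): theoretical n(CO) = 0.72153 mol; at 65.28% yield, n(CO) = 0.47101 mol.
Step 2 (CO:CO2 = 3:3): theoretical n(CO2) = 0.47101 mol, so theoretical mass = 0.47101 × 44.01 = 20.729 g.
At 67.63% yield, actual mass of CO2 = 20.729 × 0.6763 = 14.019 g.

14.02 g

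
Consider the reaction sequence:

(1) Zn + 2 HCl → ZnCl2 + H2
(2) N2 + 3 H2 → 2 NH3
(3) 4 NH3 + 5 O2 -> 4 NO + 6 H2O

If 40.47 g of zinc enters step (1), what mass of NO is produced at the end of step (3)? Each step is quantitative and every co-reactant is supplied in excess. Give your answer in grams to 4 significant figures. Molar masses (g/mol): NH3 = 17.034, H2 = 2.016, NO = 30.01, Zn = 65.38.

n(Zn) = 40.47 / 65.38 = 0.61900 mol.
Reaction (1): Zn→H2 ratio 1:1 ⇒ n(H2) = 0.61900 mol.
Reaction (2): H2→NH3 ratio 3:2 ⇒ n(NH3) = 0.41266 mol.
Reaction (3): NH3→NO ratio 4:4 ⇒ n(NO) = 0.41266 mol.
Mass of NO = 0.41266 × 30.01 = 12.384 g.

12.38 g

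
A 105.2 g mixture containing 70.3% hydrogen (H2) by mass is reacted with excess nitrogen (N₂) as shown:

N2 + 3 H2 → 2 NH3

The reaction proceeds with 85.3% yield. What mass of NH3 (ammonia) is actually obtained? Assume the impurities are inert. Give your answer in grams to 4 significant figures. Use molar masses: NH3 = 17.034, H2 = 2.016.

355.3 g

Pure H2 available = 105.2 g × 0.703 = 73.956 g.
n(H2) = 73.956 g / 2.016 g/mol = 36.684 mol.
From the equation the H2:NH3 mole ratio is 3:2, so n(NH3) = 36.684 × 2/3 = 24.456 mol.
Mass of NH3 = 24.456 mol × 17.034 g/mol = 416.59 g.
Actual mass collected = 416.59 g × 0.853 = 355.35 g.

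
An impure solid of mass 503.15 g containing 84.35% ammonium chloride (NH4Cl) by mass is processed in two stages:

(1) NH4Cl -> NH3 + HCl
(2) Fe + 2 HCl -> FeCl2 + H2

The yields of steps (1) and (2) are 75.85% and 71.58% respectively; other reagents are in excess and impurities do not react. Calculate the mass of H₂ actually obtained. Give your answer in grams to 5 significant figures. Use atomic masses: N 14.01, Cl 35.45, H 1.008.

4.3421 g

Pure NH4Cl = 503.15 × 0.8435 = 424.407 g.
M(NH4Cl) = 14.01 + 4(1.008) + 35.45 = 53.492 g/mol.
M(H2) = 2(1.008) = 2.016 g/mol.
n(NH4Cl) = 424.407 / 53.492 = 7.93403 mol.
Step 1 (NH4Cl:HCl = 1:1): theoretical n(HCl) = 7.93403 mol; at 75.85% yield, n(HCl) = 6.01796 mol.
Step 2 (HCl:H2 = 2:1): theoretical n(H2) = 3.00898 mol, so theoretical mass = 3.00898 × 2.016 = 6.06610 g.
At 71.58% yield, actual mass of H2 = 6.06610 × 0.7158 = 4.34212 g.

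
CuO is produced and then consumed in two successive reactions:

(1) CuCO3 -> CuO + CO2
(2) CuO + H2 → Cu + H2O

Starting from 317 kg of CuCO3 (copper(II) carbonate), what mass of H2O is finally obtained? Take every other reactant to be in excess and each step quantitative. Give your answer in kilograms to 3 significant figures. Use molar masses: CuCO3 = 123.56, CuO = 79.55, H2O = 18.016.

46.2 kg

317 kg = 317000 g.
n(CuCO3) = 317000 / 123.56 = 2566 mol.
Step 1 gives a 1:1 ratio of CuCO3 to CuO, so n(CuO) = 2566 mol.
In step 2 the CuO:H2O ratio is 1:1, so n(H2O) = 2566 mol.
Mass of H2O = 2566 × 18.016 = 46220 g = 46.2 kg.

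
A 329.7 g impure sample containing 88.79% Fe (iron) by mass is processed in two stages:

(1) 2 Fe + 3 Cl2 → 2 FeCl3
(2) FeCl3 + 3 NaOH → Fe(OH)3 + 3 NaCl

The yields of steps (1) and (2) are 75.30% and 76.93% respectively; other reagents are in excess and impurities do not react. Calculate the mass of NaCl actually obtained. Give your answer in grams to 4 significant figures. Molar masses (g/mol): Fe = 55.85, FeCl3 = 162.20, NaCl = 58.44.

532.3 g

Pure Fe = 329.7 × 0.8879 = 292.74 g.
n(Fe) = 292.74 / 55.85 = 5.2416 mol.
Step 1 (Fe:FeCl3 = 2:2): theoretical n(FeCl3) = 5.2416 mol; at 75.30% yield, n(FeCl3) = 3.9469 mol.
Step 2 (FeCl3:NaCl = 1:3): theoretical n(NaCl) = 11.841 mol, so theoretical mass = 11.841 × 58.44 = 691.97 g.
At 76.93% yield, actual mass of NaCl = 691.97 × 0.7693 = 532.33 g.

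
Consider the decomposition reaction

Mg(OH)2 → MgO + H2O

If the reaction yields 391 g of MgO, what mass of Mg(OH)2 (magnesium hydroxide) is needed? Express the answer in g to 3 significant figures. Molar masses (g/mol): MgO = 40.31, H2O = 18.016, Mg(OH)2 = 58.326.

n(MgO) = 391.0 g / 40.31 g/mol = 9.700 mol.
From the equation the MgO:Mg(OH)2 mole ratio is 1:1, so n(Mg(OH)2) = 9.700 × 1/1 = 9.700 mol.
Mass of Mg(OH)2 = 9.700 mol × 58.326 g/mol = 565.8 g.

566 g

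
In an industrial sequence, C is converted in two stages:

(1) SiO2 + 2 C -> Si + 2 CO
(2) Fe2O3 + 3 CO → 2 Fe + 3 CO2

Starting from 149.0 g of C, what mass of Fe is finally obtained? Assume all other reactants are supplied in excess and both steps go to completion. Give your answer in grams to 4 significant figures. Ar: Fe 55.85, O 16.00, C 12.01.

461.9 g

M(C) = 12.01 g/mol.
M(Fe) = 55.85 g/mol.
n(C) = 149.00 / 12.01 = 12.406 mol.
Step 1 gives a 2:2 ratio of C to CO, so n(CO) = 12.406 mol.
In step 2 the CO:Fe ratio is 3:2, so n(Fe) = 8.2709 mol.
Mass of Fe = 8.2709 × 55.85 = 461.93 g.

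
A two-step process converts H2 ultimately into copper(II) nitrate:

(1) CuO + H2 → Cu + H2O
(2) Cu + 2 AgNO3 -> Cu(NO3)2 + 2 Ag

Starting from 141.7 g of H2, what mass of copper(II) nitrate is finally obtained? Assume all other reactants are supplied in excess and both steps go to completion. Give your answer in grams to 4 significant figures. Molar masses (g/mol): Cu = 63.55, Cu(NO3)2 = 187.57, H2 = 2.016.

n(H2) = 141.70 / 2.016 = 70.288 mol.
Step 1 gives a 1:1 ratio of H2 to Cu, so n(Cu) = 70.288 mol.
In step 2 the Cu:Cu(NO3)2 ratio is 1:1, so n(Cu(NO3)2) = 70.288 mol.
Mass of Cu(NO3)2 = 70.288 × 187.57 = 13184 g.

13180 g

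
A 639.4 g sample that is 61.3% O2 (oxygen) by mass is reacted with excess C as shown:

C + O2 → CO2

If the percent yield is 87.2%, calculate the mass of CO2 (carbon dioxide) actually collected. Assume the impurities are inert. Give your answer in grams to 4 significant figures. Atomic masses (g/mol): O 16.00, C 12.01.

Pure O2 available = 639.4 g × 0.613 = 391.95 g.
M(O2) = 2(16.00) = 32.00 g/mol.
M(CO2) = 12.01 + 2(16.00) = 44.01 g/mol.
n(O2) = 391.95 g / 32.00 g/mol = 12.249 mol.
From the equation the O2:CO2 mole ratio is 1:1, so n(CO2) = 12.249 × 1/1 = 12.249 mol.
Mass of CO2 = 12.249 mol × 44.01 g/mol = 539.06 g.
Actual mass collected = 539.06 g × 0.872 = 470.06 g.

470.1 g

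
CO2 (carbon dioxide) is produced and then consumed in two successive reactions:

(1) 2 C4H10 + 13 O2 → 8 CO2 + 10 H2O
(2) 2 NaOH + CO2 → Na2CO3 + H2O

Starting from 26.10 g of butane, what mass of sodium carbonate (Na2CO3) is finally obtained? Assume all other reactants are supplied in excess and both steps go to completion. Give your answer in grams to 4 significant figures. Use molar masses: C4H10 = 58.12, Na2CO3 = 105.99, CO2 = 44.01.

190.4 g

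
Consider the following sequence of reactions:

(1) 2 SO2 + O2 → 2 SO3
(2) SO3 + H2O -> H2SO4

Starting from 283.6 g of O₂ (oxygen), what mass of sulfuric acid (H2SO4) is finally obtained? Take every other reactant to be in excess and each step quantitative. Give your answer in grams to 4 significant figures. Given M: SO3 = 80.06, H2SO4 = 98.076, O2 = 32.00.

n(O2) = 283.60 / 32.00 = 8.8625 mol.
Step 1 gives a 1:2 ratio of O2 to SO3, so n(SO3) = 17.725 mol.
In step 2 the SO3:H2SO4 ratio is 1:1, so n(H2SO4) = 17.725 mol.
Mass of H2SO4 = 17.725 × 98.076 = 1738.4 g.

1738 g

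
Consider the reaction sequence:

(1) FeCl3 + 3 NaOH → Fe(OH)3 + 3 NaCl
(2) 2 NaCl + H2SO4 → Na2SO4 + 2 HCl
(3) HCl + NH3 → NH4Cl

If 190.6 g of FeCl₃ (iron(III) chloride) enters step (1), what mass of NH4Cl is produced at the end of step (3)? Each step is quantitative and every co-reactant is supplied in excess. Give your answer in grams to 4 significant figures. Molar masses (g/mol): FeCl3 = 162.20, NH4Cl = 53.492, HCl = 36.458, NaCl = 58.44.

n(FeCl3) = 190.6 / 162.20 = 1.1751 mol.
Reaction (1): FeCl3→NaCl ratio 1:3 ⇒ n(NaCl) = 3.5253 mol.
Reaction (2): NaCl→HCl ratio 2:2 ⇒ n(HCl) = 3.5253 mol.
Reaction (3): HCl→NH4Cl ratio 1:1 ⇒ n(NH4Cl) = 3.5253 mol.
Mass of NH4Cl = 3.5253 × 53.492 = 188.57 g.

188.6 g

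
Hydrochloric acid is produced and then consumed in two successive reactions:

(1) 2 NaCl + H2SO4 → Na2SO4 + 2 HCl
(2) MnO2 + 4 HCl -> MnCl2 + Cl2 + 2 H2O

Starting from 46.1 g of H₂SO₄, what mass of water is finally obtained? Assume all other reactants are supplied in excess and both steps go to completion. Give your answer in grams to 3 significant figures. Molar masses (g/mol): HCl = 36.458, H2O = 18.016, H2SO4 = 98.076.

n(H2SO4) = 46.10 / 98.076 = 0.4700 mol.
Step 1 gives a 1:2 ratio of H2SO4 to HCl, so n(HCl) = 0.9401 mol.
In step 2 the HCl:H2O ratio is 4:2, so n(H2O) = 0.4700 mol.
Mass of H2O = 0.4700 × 18.016 = 8.468 g.

8.47 g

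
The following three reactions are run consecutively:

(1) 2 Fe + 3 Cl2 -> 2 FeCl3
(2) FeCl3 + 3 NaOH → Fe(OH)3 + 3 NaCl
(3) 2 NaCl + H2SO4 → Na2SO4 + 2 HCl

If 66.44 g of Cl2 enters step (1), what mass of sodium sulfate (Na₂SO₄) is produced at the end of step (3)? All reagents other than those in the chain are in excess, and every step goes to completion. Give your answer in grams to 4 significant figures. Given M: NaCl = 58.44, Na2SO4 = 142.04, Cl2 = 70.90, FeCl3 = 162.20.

133.1 g

n(Cl2) = 66.44 / 70.90 = 0.93709 mol.
Reaction (1): Cl2→FeCl3 ratio 3:2 ⇒ n(FeCl3) = 0.62473 mol.
Reaction (2): FeCl3→NaCl ratio 1:3 ⇒ n(NaCl) = 1.8742 mol.
Reaction (3): NaCl→Na2SO4 ratio 2:1 ⇒ n(Na2SO4) = 0.93709 mol.
Mass of Na2SO4 = 0.93709 × 142.04 = 133.10 g.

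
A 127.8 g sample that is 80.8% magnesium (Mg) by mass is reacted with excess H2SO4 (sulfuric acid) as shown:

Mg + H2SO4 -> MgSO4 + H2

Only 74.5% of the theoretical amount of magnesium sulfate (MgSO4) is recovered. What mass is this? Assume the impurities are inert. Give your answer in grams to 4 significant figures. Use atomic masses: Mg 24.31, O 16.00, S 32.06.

380.9 g

Pure Mg available = 127.8 g × 0.808 = 103.26 g.
M(Mg) = 24.31 g/mol.
M(MgSO4) = 24.31 + 32.06 + 4(16.00) = 120.37 g/mol.
n(Mg) = 103.26 g / 24.31 g/mol = 4.2477 mol.
From the equation the Mg:MgSO4 mole ratio is 1:1, so n(MgSO4) = 4.2477 × 1/1 = 4.2477 mol.
Mass of MgSO4 = 4.2477 mol × 120.37 g/mol = 511.30 g.
Actual mass collected = 511.30 g × 0.745 = 380.92 g.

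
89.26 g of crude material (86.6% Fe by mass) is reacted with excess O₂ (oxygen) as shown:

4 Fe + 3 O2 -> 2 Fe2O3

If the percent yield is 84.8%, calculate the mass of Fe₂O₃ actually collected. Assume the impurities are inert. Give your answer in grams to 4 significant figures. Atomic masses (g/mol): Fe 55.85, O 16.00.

Pure Fe available = 89.26 g × 0.866 = 77.299 g.
M(Fe) = 55.85 g/mol.
M(Fe2O3) = 2(55.85) + 3(16.00) = 159.70 g/mol.
n(Fe) = 77.299 g / 55.85 g/mol = 1.3840 mol.
From the equation the Fe:Fe2O3 mole ratio is 4:2, so n(Fe2O3) = 1.3840 × 2/4 = 0.69202 mol.
Mass of Fe2O3 = 0.69202 mol × 159.70 g/mol = 110.52 g.
Actual mass collected = 110.52 g × 0.848 = 93.718 g.

93.72 g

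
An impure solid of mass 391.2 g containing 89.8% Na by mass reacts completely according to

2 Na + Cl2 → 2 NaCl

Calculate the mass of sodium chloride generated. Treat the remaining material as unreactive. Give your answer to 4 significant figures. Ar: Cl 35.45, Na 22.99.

893.0 g

Mass of pure Na = 391.2 g × 0.898 = 351.30 g.
M(Na) = 22.99 g/mol.
M(NaCl) = 22.99 + 35.45 = 58.44 g/mol.
n(Na) = 351.30 g / 22.99 g/mol = 15.280 mol.
From the equation the Na:NaCl mole ratio is 2:2, so n(NaCl) = 15.280 × 2/2 = 15.280 mol.
Mass of NaCl = 15.280 mol × 58.44 g/mol = 892.99 g.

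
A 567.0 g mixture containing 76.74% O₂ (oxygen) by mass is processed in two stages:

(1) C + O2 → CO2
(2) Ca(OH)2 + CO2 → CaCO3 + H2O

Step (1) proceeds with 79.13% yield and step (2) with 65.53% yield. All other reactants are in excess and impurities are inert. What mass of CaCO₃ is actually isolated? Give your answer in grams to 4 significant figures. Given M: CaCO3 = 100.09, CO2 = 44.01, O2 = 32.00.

Pure O2 = 567.0 × 0.7674 = 435.12 g.
n(O2) = 435.12 / 32.00 = 13.597 mol.
Step 1 (O2:CO2 = 1:1): theoretical n(CO2) = 13.597 mol; at 79.13% yield, n(CO2) = 10.760 mol.
Step 2 (CO2:CaCO3 = 1:1): theoretical n(CaCO3) = 10.760 mol, so theoretical mass = 10.760 × 100.09 = 1076.9 g.
At 65.53% yield, actual mass of CaCO3 = 1076.9 × 0.6553 = 705.71 g.

705.7 g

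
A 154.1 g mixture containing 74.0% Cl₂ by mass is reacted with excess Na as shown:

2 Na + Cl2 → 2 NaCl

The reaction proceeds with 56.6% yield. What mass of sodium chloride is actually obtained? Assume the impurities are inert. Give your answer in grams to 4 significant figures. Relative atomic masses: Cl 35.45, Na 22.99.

Pure Cl2 available = 154.1 g × 0.740 = 114.03 g.
M(Cl2) = 2(35.45) = 70.90 g/mol.
M(NaCl) = 22.99 + 35.45 = 58.44 g/mol.
n(Cl2) = 114.03 g / 70.90 g/mol = 1.6084 mol.
From the equation the Cl2:NaCl mole ratio is 1:2, so n(NaCl) = 1.6084 × 2/1 = 3.2168 mol.
Mass of NaCl = 3.2168 mol × 58.44 g/mol = 187.99 g.
Actual mass collected = 187.99 g × 0.566 = 106.40 g.

106.4 g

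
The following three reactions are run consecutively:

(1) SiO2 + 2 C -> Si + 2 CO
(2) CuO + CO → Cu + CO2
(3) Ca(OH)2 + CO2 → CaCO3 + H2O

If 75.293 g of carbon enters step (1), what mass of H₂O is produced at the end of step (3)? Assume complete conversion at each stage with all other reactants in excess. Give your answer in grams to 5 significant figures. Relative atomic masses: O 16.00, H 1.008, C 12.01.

M(C) = 12.01 g/mol.
M(H2O) = 2(1.008) + 16.00 = 18.016 g/mol.
n(C) = 75.293 / 12.01 = 6.26919 mol.
Reaction (1): C→CO ratio 2:2 ⇒ n(CO) = 6.26919 mol.
Reaction (2): CO→CO2 ratio 1:1 ⇒ n(CO2) = 6.26919 mol.
Reaction (3): CO2→H2O ratio 1:1 ⇒ n(H2O) = 6.26919 mol.
Mass of H2O = 6.26919 × 18.016 = 112.946 g.

112.95 g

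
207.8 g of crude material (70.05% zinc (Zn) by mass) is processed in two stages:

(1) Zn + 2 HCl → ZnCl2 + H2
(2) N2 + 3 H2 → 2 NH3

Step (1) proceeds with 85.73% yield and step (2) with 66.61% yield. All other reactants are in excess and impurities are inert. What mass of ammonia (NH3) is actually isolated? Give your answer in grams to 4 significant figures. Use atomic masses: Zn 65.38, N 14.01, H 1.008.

14.44 g

Pure Zn = 207.8 × 0.7005 = 145.56 g.
M(Zn) = 65.38 g/mol.
M(NH3) = 14.01 + 3(1.008) = 17.034 g/mol.
n(Zn) = 145.56 / 65.38 = 2.2264 mol.
Step 1 (Zn:H2 = 1:1): theoretical n(H2) = 2.2264 mol; at 85.73% yield, n(H2) = 1.9087 mol.
Step 2 (H2:NH3 = 3:2): theoretical n(NH3) = 1.2725 mol, so theoretical mass = 1.2725 × 17.034 = 21.675 g.
At 66.61% yield, actual mass of NH3 = 21.675 × 0.6661 = 14.438 g.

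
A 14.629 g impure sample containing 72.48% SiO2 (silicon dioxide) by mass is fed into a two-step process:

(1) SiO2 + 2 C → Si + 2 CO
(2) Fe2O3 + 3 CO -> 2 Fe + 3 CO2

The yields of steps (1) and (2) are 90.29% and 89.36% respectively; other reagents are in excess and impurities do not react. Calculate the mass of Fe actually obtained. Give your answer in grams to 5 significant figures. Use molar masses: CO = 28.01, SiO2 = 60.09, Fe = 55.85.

10.602 g

Pure SiO2 = 14.629 × 0.7248 = 10.6031 g.
n(SiO2) = 10.6031 / 60.09 = 0.176454 mol.
Step 1 (SiO2:CO = 1:2): theoretical n(CO) = 0.352907 mol; at 90.29% yield, n(CO) = 0.318640 mol.
Step 2 (CO:Fe = 3:2): theoretical n(Fe) = 0.212427 mol, so theoretical mass = 0.212427 × 55.85 = 11.8640 g.
At 89.36% yield, actual mass of Fe = 11.8640 × 0.8936 = 10.6017 g.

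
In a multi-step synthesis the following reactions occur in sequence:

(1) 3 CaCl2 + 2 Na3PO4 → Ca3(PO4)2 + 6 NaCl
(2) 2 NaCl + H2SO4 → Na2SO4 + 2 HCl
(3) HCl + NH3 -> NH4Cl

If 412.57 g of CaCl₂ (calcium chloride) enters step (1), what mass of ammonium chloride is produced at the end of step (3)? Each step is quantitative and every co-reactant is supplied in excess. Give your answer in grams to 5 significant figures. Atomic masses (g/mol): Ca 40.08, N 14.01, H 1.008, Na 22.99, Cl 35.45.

397.71 g

M(CaCl2) = 40.08 + 2(35.45) = 110.98 g/mol.
M(NH4Cl) = 14.01 + 4(1.008) + 35.45 = 53.492 g/mol.
n(CaCl2) = 412.57 / 110.98 = 3.71752 mol.
Reaction (1): CaCl2→NaCl ratio 3:6 ⇒ n(NaCl) = 7.43503 mol.
Reaction (2): NaCl→HCl ratio 2:2 ⇒ n(HCl) = 7.43503 mol.
Reaction (3): HCl→NH4Cl ratio 1:1 ⇒ n(NH4Cl) = 7.43503 mol.
Mass of NH4Cl = 7.43503 × 53.492 = 397.715 g.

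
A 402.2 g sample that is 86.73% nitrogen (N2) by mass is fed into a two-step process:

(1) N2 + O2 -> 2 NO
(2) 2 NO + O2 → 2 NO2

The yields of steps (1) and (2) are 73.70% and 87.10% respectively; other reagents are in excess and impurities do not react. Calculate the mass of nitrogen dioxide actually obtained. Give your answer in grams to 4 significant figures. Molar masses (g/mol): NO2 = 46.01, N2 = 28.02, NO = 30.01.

735.4 g

Pure N2 = 402.2 × 0.8673 = 348.83 g.
n(N2) = 348.83 / 28.02 = 12.449 mol.
Step 1 (N2:NO = 1:2): theoretical n(NO) = 24.899 mol; at 73.70% yield, n(NO) = 18.350 mol.
Step 2 (NO:NO2 = 2:2): theoretical n(NO2) = 18.350 mol, so theoretical mass = 18.350 × 46.01 = 844.29 g.
At 87.10% yield, actual mass of NO2 = 844.29 × 0.8710 = 735.38 g.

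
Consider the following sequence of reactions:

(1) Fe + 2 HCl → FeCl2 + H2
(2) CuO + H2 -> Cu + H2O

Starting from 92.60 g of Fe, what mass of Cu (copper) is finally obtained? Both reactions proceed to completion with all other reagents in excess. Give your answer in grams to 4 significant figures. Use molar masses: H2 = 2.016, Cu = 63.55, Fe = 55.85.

n(Fe) = 92.600 / 55.85 = 1.6580 mol.
Step 1 gives a 1:1 ratio of Fe to H2, so n(H2) = 1.6580 mol.
In step 2 the H2:Cu ratio is 1:1, so n(Cu) = 1.6580 mol.
Mass of Cu = 1.6580 × 63.55 = 105.37 g.

105.4 g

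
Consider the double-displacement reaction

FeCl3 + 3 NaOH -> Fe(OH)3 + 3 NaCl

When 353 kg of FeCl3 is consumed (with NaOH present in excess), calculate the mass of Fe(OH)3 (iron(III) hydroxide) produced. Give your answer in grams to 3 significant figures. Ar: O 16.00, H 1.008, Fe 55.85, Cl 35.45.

233000 g

M(FeCl3) = 55.85 + 3(35.45) = 162.20 g/mol.
M(Fe(OH)3) = 55.85 + 3(16.00) + 3(1.008) = 106.874 g/mol.
Convert: 353 kg = 353000 g.
n(FeCl3) = 353000 g / 162.20 g/mol = 2176 mol.
From the equation the FeCl3:Fe(OH)3 mole ratio is 1:1, so n(Fe(OH)3) = 2176 × 1/1 = 2176 mol.
Mass of Fe(OH)3 = 2176 mol × 106.874 g/mol = 232600 g.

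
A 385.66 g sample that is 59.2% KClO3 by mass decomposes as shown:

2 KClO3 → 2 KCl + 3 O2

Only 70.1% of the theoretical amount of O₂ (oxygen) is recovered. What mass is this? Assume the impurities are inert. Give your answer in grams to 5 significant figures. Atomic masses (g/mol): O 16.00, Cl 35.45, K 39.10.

Pure KClO3 available = 385.66 g × 0.592 = 228.311 g.
M(KClO3) = 39.10 + 35.45 + 3(16.00) = 122.55 g/mol.
M(O2) = 2(16.00) = 32.00 g/mol.
n(KClO3) = 228.311 g / 122.55 g/mol = 1.86300 mol.
From the equation the KClO3:O2 mole ratio is 2:3, so n(O2) = 1.86300 × 3/2 = 2.79450 mol.
Mass of O2 = 2.79450 mol × 32.00 g/mol = 89.4240 g.
Actual mass collected = 89.4240 g × 0.701 = 62.6862 g.

62.686 g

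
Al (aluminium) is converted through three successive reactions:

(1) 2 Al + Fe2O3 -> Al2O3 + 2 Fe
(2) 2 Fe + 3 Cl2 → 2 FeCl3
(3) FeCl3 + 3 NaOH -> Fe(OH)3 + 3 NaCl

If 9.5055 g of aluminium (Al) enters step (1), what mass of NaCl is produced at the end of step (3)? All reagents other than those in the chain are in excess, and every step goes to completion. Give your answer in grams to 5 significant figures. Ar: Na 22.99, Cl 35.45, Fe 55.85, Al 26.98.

61.768 g

M(Al) = 26.98 g/mol.
M(NaCl) = 22.99 + 35.45 = 58.44 g/mol.
n(Al) = 9.5055 / 26.98 = 0.352317 mol.
Reaction (1): Al→Fe ratio 2:2 ⇒ n(Fe) = 0.352317 mol.
Reaction (2): Fe→FeCl3 ratio 2:2 ⇒ n(FeCl3) = 0.352317 mol.
Reaction (3): FeCl3→NaCl ratio 1:3 ⇒ n(NaCl) = 1.05695 mol.
Mass of NaCl = 1.05695 × 58.44 = 61.7681 g.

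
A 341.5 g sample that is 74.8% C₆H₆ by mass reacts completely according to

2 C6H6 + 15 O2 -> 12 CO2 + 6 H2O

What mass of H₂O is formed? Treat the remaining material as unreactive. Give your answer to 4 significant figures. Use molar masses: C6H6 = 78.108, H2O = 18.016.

176.8 g

Mass of pure C6H6 = 341.5 g × 0.748 = 255.44 g.
n(C6H6) = 255.44 g / 78.108 g/mol = 3.2704 mol.
From the equation the C6H6:H2O mole ratio is 2:6, so n(H2O) = 3.2704 × 6/2 = 9.8111 mol.
Mass of H2O = 9.8111 mol × 18.016 g/mol = 176.76 g.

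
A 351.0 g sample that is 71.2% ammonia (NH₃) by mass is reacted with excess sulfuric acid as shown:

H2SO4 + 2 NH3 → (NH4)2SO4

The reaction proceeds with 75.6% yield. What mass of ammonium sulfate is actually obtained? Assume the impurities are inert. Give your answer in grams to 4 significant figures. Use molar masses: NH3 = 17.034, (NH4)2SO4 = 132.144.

Pure NH3 available = 351.0 g × 0.712 = 249.91 g.
n(NH3) = 249.91 g / 17.034 g/mol = 14.671 mol.
From the equation the NH3:(NH4)2SO4 mole ratio is 2:1, so n((NH4)2SO4) = 14.671 × 1/2 = 7.3357 mol.
Mass of (NH4)2SO4 = 7.3357 mol × 132.144 g/mol = 969.37 g.
Actual mass collected = 969.37 g × 0.756 = 732.84 g.

732.8 g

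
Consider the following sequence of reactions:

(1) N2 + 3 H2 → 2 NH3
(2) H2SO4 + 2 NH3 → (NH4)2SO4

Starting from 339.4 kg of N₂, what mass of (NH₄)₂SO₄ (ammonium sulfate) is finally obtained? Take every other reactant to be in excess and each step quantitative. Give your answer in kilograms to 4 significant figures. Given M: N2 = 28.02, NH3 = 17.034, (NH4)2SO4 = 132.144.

1601 kg

339.4 kg = 339400 g.
n(N2) = 339400 / 28.02 = 12113 mol.
Step 1 gives a 1:2 ratio of N2 to NH3, so n(NH3) = 24226 mol.
In step 2 the NH3:(NH4)2SO4 ratio is 2:1, so n((NH4)2SO4) = 12113 mol.
Mass of (NH4)2SO4 = 12113 × 132.144 = 1.6006 × 10^6 g = 1601 kg.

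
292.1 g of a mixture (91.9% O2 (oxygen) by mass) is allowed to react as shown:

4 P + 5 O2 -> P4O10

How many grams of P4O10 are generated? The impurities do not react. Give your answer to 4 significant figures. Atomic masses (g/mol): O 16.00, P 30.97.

476.3 g

Mass of pure O2 = 292.1 g × 0.919 = 268.44 g.
M(O2) = 2(16.00) = 32.00 g/mol.
M(P4O10) = 4(30.97) + 10(16.00) = 283.88 g/mol.
n(O2) = 268.44 g / 32.00 g/mol = 8.3887 mol.
From the equation the O2:P4O10 mole ratio is 5:1, so n(P4O10) = 8.3887 × 1/5 = 1.6777 mol.
Mass of P4O10 = 1.6777 mol × 283.88 g/mol = 476.28 g.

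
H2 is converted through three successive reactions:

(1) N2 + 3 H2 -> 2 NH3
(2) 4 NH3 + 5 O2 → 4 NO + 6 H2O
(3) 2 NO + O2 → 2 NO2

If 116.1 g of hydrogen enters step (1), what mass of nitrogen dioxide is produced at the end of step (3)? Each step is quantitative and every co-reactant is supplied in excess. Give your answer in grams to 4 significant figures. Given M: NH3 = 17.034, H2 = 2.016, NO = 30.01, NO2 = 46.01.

n(H2) = 116.1 / 2.016 = 57.589 mol.
Reaction (1): H2→NH3 ratio 3:2 ⇒ n(NH3) = 38.393 mol.
Reaction (2): NH3→NO ratio 4:4 ⇒ n(NO) = 38.393 mol.
Reaction (3): NO→NO2 ratio 2:2 ⇒ n(NO2) = 38.393 mol.
Mass of NO2 = 38.393 × 46.01 = 1766.5 g.

1766 g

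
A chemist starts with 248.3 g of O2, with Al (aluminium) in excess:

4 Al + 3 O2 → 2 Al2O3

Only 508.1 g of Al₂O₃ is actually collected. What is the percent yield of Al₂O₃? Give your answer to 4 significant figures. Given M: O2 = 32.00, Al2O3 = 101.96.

96.33 %

n(O2) = 248.30 g / 32.00 g/mol = 7.7594 mol.
From the equation the O2:Al2O3 mole ratio is 3:2, so n(Al2O3) = 7.7594 × 2/3 = 5.1729 mol.
Mass of Al2O3 = 5.1729 mol × 101.96 g/mol = 527.43 g.
This is the theoretical yield. Percent yield = 508.1 g / 527.43 g × 100% = 96.335%.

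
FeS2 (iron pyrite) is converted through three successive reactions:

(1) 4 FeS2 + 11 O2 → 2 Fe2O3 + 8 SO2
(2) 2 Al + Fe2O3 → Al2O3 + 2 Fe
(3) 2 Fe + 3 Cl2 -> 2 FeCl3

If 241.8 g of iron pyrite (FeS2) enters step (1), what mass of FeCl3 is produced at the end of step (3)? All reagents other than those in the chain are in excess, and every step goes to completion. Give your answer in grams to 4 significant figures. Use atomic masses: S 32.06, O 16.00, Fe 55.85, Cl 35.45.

326.9 g

M(FeS2) = 55.85 + 2(32.06) = 119.97 g/mol.
M(FeCl3) = 55.85 + 3(35.45) = 162.20 g/mol.
n(FeS2) = 241.8 / 119.97 = 2.0155 mol.
Reaction (1): FeS2→Fe2O3 ratio 4:2 ⇒ n(Fe2O3) = 1.0078 mol.
Reaction (2): Fe2O3→Fe ratio 1:2 ⇒ n(Fe) = 2.0155 mol.
Reaction (3): Fe→FeCl3 ratio 2:2 ⇒ n(FeCl3) = 2.0155 mol.
Mass of FeCl3 = 2.0155 × 162.20 = 326.91 g.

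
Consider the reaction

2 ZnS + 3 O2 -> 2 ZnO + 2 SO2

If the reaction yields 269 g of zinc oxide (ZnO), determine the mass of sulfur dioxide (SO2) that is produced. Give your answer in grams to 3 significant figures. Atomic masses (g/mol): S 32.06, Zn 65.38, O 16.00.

212 g

M(ZnO) = 65.38 + 16.00 = 81.38 g/mol.
M(SO2) = 32.06 + 2(16.00) = 64.06 g/mol.
n(ZnO) = 269.0 g / 81.38 g/mol = 3.305 mol.
From the equation the ZnO:SO2 mole ratio is 2:2, so n(SO2) = 3.305 × 2/2 = 3.305 mol.
Mass of SO2 = 3.305 mol × 64.06 g/mol = 211.7 g.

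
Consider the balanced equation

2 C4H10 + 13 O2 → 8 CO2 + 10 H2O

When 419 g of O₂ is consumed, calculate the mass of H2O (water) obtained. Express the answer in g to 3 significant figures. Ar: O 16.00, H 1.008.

181 g

M(O2) = 2(16.00) = 32.00 g/mol.
M(H2O) = 2(1.008) + 16.00 = 18.016 g/mol.
n(O2) = 419.0 g / 32.00 g/mol = 13.09 mol.
From the equation the O2:H2O mole ratio is 13:10, so n(H2O) = 13.09 × 10/13 = 10.07 mol.
Mass of H2O = 10.07 mol × 18.016 g/mol = 181.5 g.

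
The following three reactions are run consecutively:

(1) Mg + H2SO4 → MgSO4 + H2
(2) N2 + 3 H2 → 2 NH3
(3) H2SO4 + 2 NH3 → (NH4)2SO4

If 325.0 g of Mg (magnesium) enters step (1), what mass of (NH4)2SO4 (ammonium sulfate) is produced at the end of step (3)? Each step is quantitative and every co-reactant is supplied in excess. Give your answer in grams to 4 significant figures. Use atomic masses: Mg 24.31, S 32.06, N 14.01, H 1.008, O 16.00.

588.9 g

M(Mg) = 24.31 g/mol.
M((NH4)2SO4) = 2(14.01) + 8(1.008) + 32.06 + 4(16.00) = 132.144 g/mol.
n(Mg) = 325.0 / 24.31 = 13.369 mol.
Reaction (1): Mg→H2 ratio 1:1 ⇒ n(H2) = 13.369 mol.
Reaction (2): H2→NH3 ratio 3:2 ⇒ n(NH3) = 8.9127 mol.
Reaction (3): NH3→(NH4)2SO4 ratio 2:1 ⇒ n((NH4)2SO4) = 4.4563 mol.
Mass of (NH4)2SO4 = 4.4563 × 132.144 = 588.88 g.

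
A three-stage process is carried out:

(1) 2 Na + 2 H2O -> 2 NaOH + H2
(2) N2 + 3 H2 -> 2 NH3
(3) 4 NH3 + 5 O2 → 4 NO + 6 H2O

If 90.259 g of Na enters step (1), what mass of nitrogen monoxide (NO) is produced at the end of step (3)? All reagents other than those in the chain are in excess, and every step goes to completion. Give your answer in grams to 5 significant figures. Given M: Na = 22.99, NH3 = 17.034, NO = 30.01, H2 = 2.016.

n(Na) = 90.259 / 22.99 = 3.92601 mol.
Reaction (1): Na→H2 ratio 2:1 ⇒ n(H2) = 1.96301 mol.
Reaction (2): H2→NH3 ratio 3:2 ⇒ n(NH3) = 1.30867 mol.
Reaction (3): NH3→NO ratio 4:4 ⇒ n(NO) = 1.30867 mol.
Mass of NO = 1.30867 × 30.01 = 39.2732 g.

39.273 g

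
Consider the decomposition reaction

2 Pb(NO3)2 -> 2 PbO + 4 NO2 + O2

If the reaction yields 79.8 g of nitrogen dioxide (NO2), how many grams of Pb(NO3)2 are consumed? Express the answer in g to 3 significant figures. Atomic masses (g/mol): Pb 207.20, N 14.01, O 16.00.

287 g

M(NO2) = 14.01 + 2(16.00) = 46.01 g/mol.
M(Pb(NO3)2) = 207.20 + 2(14.01) + 6(16.00) = 331.22 g/mol.
n(NO2) = 79.80 g / 46.01 g/mol = 1.734 mol.
From the equation the NO2:Pb(NO3)2 mole ratio is 4:2, so n(Pb(NO3)2) = 1.734 × 2/4 = 0.8672 mol.
Mass of Pb(NO3)2 = 0.8672 mol × 331.22 g/mol = 287.2 g.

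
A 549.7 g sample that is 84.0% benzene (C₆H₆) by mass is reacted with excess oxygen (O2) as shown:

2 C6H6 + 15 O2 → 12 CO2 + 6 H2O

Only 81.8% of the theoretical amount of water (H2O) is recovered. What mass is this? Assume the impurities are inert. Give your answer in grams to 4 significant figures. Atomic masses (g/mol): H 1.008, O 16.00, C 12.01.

261.4 g

Pure C6H6 available = 549.7 g × 0.840 = 461.75 g.
M(C6H6) = 6(12.01) + 6(1.008) = 78.108 g/mol.
M(H2O) = 2(1.008) + 16.00 = 18.016 g/mol.
n(C6H6) = 461.75 g / 78.108 g/mol = 5.9117 mol.
From the equation the C6H6:H2O mole ratio is 2:6, so n(H2O) = 5.9117 × 6/2 = 17.735 mol.
Mass of H2O = 17.735 mol × 18.016 g/mol = 319.51 g.
Actual mass collected = 319.51 g × 0.818 = 261.36 g.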